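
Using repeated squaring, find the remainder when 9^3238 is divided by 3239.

9^1 ≡ 9 (mod 3239)
9^2 ≡ 9^2 = 81 ≡ 81 (mod 3239)
9^4 ≡ 81^2 = 6561 ≡ 83 (mod 3239)
9^8 ≡ 83^2 = 6889 ≡ 411 (mod 3239)
9^16 ≡ 411^2 = 168921 ≡ 493 (mod 3239)
9^32 ≡ 493^2 = 243049 ≡ 124 (mod 3239)
9^64 ≡ 124^2 = 15376 ≡ 2420 (mod 3239)
9^128 ≡ 2420^2 = 5856400 ≡ 288 (mod 3239)
9^256 ≡ 288^2 = 82944 ≡ 1969 (mod 3239)
9^512 ≡ 1969^2 = 3876961 ≡ 3117 (mod 3239)
9^1024 ≡ 3117^2 = 9715689 ≡ 1928 (mod 3239)
9^2048 ≡ 1928^2 = 3717184 ≡ 2051 (mod 3239)
3238 = 2048 + 1024 + 128 + 32 + 4 + 2 in binary powers of 2.
So 9^3238 ≡ 2051 · 1928 · 288 · 124 · 83 · 81 ≡ 1352 (mod 3239).
Since 1352 ≠ 1, base 9 is a Fermat witness: 3239 is composite.

1352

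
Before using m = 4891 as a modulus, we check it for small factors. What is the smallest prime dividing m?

4891 is odd.
Digit sum 22, not divisible by 3.
Ends in 1: not divisible by 5.
7: 4891 = 7·698 + 5
11: 4891 = 11·444 + 7
13: 4891 = 13·376 + 3
17: 4891 = 17·287 + 12
19: 4891 = 19·257 + 8
23: 4891 = 23·212 + 15
29: 4891 = 29·168 + 19
31: 4891 = 31·157 + 24
37: 4891 = 37·132 + 7
41: 4891 = 41·119 + 12
43: 4891 = 43·113 + 32
47: 4891 = 47·104 + 3
53: 4891 = 53·92 + 15
59: 4891 = 59·82 + 53
61: 4891 = 61·80 + 11
67: 4891 = 67·73

67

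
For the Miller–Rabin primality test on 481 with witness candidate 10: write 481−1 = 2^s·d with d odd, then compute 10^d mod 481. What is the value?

481 − 1 = 480 = 2^5 · 15, so d = 15.
10^1 ≡ 10 (mod 481)
10^2 ≡ 10^2 = 100 ≡ 100 (mod 481)
10^4 ≡ 100^2 = 10000 ≡ 380 (mod 481)
10^8 ≡ 380^2 = 144400 ≡ 100 (mod 481)
15 = 8 + 4 + 2 + 1 in binary powers of 2.
So 10^15 ≡ 100 · 380 · 100 · 10 ≡ 38 (mod 481).
Squaring chain: 38 → 1 → 1 → 1 → 1; never reaches −1, so base 10 is a Miller–Rabin witness that 481 is composite.

38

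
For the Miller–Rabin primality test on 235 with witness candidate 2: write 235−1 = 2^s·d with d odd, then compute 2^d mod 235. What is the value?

235 − 1 = 234 = 2^1 · 117, so d = 117.
2^1 ≡ 2 (mod 235)
2^2 ≡ 2^2 = 4 ≡ 4 (mod 235)
2^4 ≡ 4^2 = 16 ≡ 16 (mod 235)
2^8 ≡ 16^2 = 256 ≡ 21 (mod 235)
2^16 ≡ 21^2 = 441 ≡ 206 (mod 235)
2^32 ≡ 206^2 = 42436 ≡ 136 (mod 235)
2^64 ≡ 136^2 = 18496 ≡ 166 (mod 235)
117 = 64 + 32 + 16 + 4 + 1 in binary powers of 2.
So 2^117 ≡ 166 · 136 · 206 · 16 · 2 ≡ 192 (mod 235).
Squaring chain: 192; never reaches −1, so base 2 is a Miller–Rabin witness that 235 is composite.

192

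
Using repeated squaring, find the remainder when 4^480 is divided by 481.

417

4^1 ≡ 4 (mod 481)
4^2 ≡ 4^2 = 16 ≡ 16 (mod 481)
4^4 ≡ 16^2 = 256 ≡ 256 (mod 481)
4^8 ≡ 256^2 = 65536 ≡ 120 (mod 481)
4^16 ≡ 120^2 = 14400 ≡ 451 (mod 481)
4^32 ≡ 451^2 = 203401 ≡ 419 (mod 481)
4^64 ≡ 419^2 = 175561 ≡ 477 (mod 481)
4^128 ≡ 477^2 = 227529 ≡ 16 (mod 481)
4^256 ≡ 16^2 = 256 ≡ 256 (mod 481)
480 = 256 + 128 + 64 + 32 in binary powers of 2.
So 4^480 ≡ 256 · 16 · 477 · 419 ≡ 417 (mod 481).
Since 417 ≠ 1, base 4 is a Fermat witness: 481 is composite.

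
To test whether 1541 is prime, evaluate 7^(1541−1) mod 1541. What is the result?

967

7^1 ≡ 7 (mod 1541)
7^2 ≡ 7^2 = 49 ≡ 49 (mod 1541)
7^4 ≡ 49^2 = 2401 ≡ 860 (mod 1541)
7^8 ≡ 860^2 = 739600 ≡ 1461 (mod 1541)
7^16 ≡ 1461^2 = 2134521 ≡ 236 (mod 1541)
7^32 ≡ 236^2 = 55696 ≡ 220 (mod 1541)
7^64 ≡ 220^2 = 48400 ≡ 629 (mod 1541)
7^128 ≡ 629^2 = 395641 ≡ 1145 (mod 1541)
7^256 ≡ 1145^2 = 1311025 ≡ 1175 (mod 1541)
7^512 ≡ 1175^2 = 1380625 ≡ 1430 (mod 1541)
7^1024 ≡ 1430^2 = 2044900 ≡ 1534 (mod 1541)
1540 = 1024 + 512 + 4 in binary powers of 2.
So 7^1540 ≡ 1534 · 1430 · 860 ≡ 967 (mod 1541).
Since 967 ≠ 1, base 7 is a Fermat witness: 1541 is composite.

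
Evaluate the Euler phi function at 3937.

Factor: 3937 = 31 · 127.
φ(3937) = (31−1) · (127−1) = 30 · 126 = 3780.

3780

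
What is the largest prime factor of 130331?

59

130331 = 47 · 2773
2773 = 47 · 59
59 is prime.
So 130331 = 47^2 · 59; the largest prime factor is 59.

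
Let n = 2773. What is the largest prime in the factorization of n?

59

2773 = 47 · 59
59 is prime.
So 2773 = 47 · 59; the largest prime factor is 59.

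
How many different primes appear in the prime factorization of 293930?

293930 = 2 · 146965
146965 = 5 · 29393
29393 = 7 · 4199
4199 = 13 · 323
323 = 17 · 19
293930 = 2 · 5 · 7 · 13 · 17 · 19, which has 6 distinct prime factors.

6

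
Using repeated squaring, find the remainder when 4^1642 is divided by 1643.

574

4^1 ≡ 4 (mod 1643)
4^2 ≡ 4^2 = 16 ≡ 16 (mod 1643)
4^4 ≡ 16^2 = 256 ≡ 256 (mod 1643)
4^8 ≡ 256^2 = 65536 ≡ 1459 (mod 1643)
4^16 ≡ 1459^2 = 2128681 ≡ 996 (mod 1643)
4^32 ≡ 996^2 = 992016 ≡ 1287 (mod 1643)
4^64 ≡ 1287^2 = 1656369 ≡ 225 (mod 1643)
4^128 ≡ 225^2 = 50625 ≡ 1335 (mod 1643)
4^256 ≡ 1335^2 = 1782225 ≡ 1213 (mod 1643)
4^512 ≡ 1213^2 = 1471369 ≡ 884 (mod 1643)
4^1024 ≡ 884^2 = 781456 ≡ 1031 (mod 1643)
1642 = 1024 + 512 + 64 + 32 + 8 + 2 in binary powers of 2.
So 4^1642 ≡ 1031 · 884 · 225 · 1287 · 1459 · 16 ≡ 574 (mod 1643).
Since 574 ≠ 1, base 4 is a Fermat witness: 1643 is composite.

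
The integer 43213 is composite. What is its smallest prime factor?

79

43213 is odd.
Digit sum 13, not divisible by 3.
Ends in 3: not divisible by 5.
7: 43213 = 7·6173 + 2
11: 43213 = 11·3928 + 5
13: 43213 = 13·3324 + 1
17: 43213 = 17·2541 + 16
19: 43213 = 19·2274 + 7
23: 43213 = 23·1878 + 19
29: 43213 = 29·1490 + 3
31: 43213 = 31·1393 + 30
37: 43213 = 37·1167 + 34
41: 43213 = 41·1053 + 40
43: 43213 = 43·1004 + 41
47: 43213 = 47·919 + 20
53: 43213 = 53·815 + 18
59: 43213 = 59·732 + 25
61: 43213 = 61·708 + 25
67: 43213 = 67·644 + 65
71: 43213 = 71·608 + 45
73: 43213 = 73·591 + 70
79: 43213 = 79·547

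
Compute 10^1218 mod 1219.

10^1 ≡ 10 (mod 1219)
10^2 ≡ 10^2 = 100 ≡ 100 (mod 1219)
10^4 ≡ 100^2 = 10000 ≡ 248 (mod 1219)
10^8 ≡ 248^2 = 61504 ≡ 554 (mod 1219)
10^16 ≡ 554^2 = 306916 ≡ 947 (mod 1219)
10^32 ≡ 947^2 = 896809 ≡ 844 (mod 1219)
10^64 ≡ 844^2 = 712336 ≡ 440 (mod 1219)
10^128 ≡ 440^2 = 193600 ≡ 998 (mod 1219)
10^256 ≡ 998^2 = 996004 ≡ 81 (mod 1219)
10^512 ≡ 81^2 = 6561 ≡ 466 (mod 1219)
10^1024 ≡ 466^2 = 217156 ≡ 174 (mod 1219)
1218 = 1024 + 128 + 64 + 2 in binary powers of 2.
So 10^1218 ≡ 174 · 998 · 440 · 100 ≡ 876 (mod 1219).
Since 876 ≠ 1, base 10 is a Fermat witness: 1219 is composite.

876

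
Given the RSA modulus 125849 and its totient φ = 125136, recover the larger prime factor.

φ(n) = (p−1)(q−1) = n − (p+q) + 1, so p + q = 125849 − 125136 + 1 = 714.
p and q are the roots of t² − 714t + 125849 = 0.
Discriminant: 714² − 4·125849 = 509796 − 503396 = 6400; √6400 = 80.
q = (714 − 80)/2 = 317, p = (714 + 80)/2 = 397.
Check: 317 · 397 = 125849.

397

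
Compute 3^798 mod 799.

784

3^1 ≡ 3 (mod 799)
3^2 ≡ 3^2 = 9 ≡ 9 (mod 799)
3^4 ≡ 9^2 = 81 ≡ 81 (mod 799)
3^8 ≡ 81^2 = 6561 ≡ 169 (mod 799)
3^16 ≡ 169^2 = 28561 ≡ 596 (mod 799)
3^32 ≡ 596^2 = 355216 ≡ 460 (mod 799)
3^64 ≡ 460^2 = 211600 ≡ 664 (mod 799)
3^128 ≡ 664^2 = 440896 ≡ 647 (mod 799)
3^256 ≡ 647^2 = 418609 ≡ 732 (mod 799)
3^512 ≡ 732^2 = 535824 ≡ 494 (mod 799)
798 = 512 + 256 + 16 + 8 + 4 + 2 in binary powers of 2.
So 3^798 ≡ 494 · 732 · 596 · 169 · 81 · 9 ≡ 784 (mod 799).
Since 784 ≠ 1, base 3 is a Fermat witness: 799 is composite.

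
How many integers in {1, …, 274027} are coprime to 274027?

Factor: 274027 = 13 · 107 · 197.
φ(274027) = (13−1) · (107−1) · (197−1) = 12 · 106 · 196 = 249312.

249312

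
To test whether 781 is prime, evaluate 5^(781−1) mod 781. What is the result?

1

5^1 ≡ 5 (mod 781)
5^2 ≡ 5^2 = 25 ≡ 25 (mod 781)
5^4 ≡ 25^2 = 625 ≡ 625 (mod 781)
5^8 ≡ 625^2 = 390625 ≡ 125 (mod 781)
5^16 ≡ 125^2 = 15625 ≡ 5 (mod 781)
5^32 ≡ 5^2 = 25 ≡ 25 (mod 781)
5^64 ≡ 25^2 = 625 ≡ 625 (mod 781)
5^128 ≡ 625^2 = 390625 ≡ 125 (mod 781)
5^256 ≡ 125^2 = 15625 ≡ 5 (mod 781)
5^512 ≡ 5^2 = 25 ≡ 25 (mod 781)
780 = 512 + 256 + 8 + 4 in binary powers of 2.
So 5^780 ≡ 25 · 5 · 125 · 625 ≡ 1 (mod 781).
Since the result is 1, base 5 gives no evidence that 781 is composite.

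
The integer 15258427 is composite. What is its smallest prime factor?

15258427 is odd.
Digit sum 34, not divisible by 3.
Ends in 7: not divisible by 5.
7: 15258427 = 7·2179775 + 2
11: 15258427 = 11·1387129 + 8
13: 15258427 = 13·1173725 + 2
17: 15258427 = 17·897554 + 9
19: 15258427 = 19·803075 + 2
23: 15258427 = 23·663409 + 20
29: 15258427 = 29·526152 + 19
31: 15258427 = 31·492207 + 10
37: 15258427 = 37·412389 + 34
41: 15258427 = 41·372156 + 31
43: 15258427 = 43·354847 + 6
47: 15258427 = 47·324647 + 18
53: 15258427 = 53·287894 + 45
59: 15258427 = 59·258617 + 24
61: 15258427 = 61·250138 + 9
67: 15258427 = 67·227737 + 48
71: 15258427 = 71·214907 + 30
73: 15258427 = 73·209019 + 40
79: 15258427 = 79·193144 + 51
83: 15258427 = 83·183836 + 39
89: 15258427 = 89·171443

89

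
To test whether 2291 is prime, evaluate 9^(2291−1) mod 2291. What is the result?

426

9^1 ≡ 9 (mod 2291)
9^2 ≡ 9^2 = 81 ≡ 81 (mod 2291)
9^4 ≡ 81^2 = 6561 ≡ 1979 (mod 2291)
9^8 ≡ 1979^2 = 3916441 ≡ 1122 (mod 2291)
9^16 ≡ 1122^2 = 1258884 ≡ 1125 (mod 2291)
9^32 ≡ 1125^2 = 1265625 ≡ 993 (mod 2291)
9^64 ≡ 993^2 = 986049 ≡ 919 (mod 2291)
9^128 ≡ 919^2 = 844561 ≡ 1473 (mod 2291)
9^256 ≡ 1473^2 = 2169729 ≡ 152 (mod 2291)
9^512 ≡ 152^2 = 23104 ≡ 194 (mod 2291)
9^1024 ≡ 194^2 = 37636 ≡ 980 (mod 2291)
9^2048 ≡ 980^2 = 960400 ≡ 471 (mod 2291)
2290 = 2048 + 128 + 64 + 32 + 16 + 2 in binary powers of 2.
So 9^2290 ≡ 471 · 1473 · 919 · 993 · 1125 · 81 ≡ 426 (mod 2291).
Since 426 ≠ 1, base 9 is a Fermat witness: 2291 is composite.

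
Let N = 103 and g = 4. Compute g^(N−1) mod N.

4^1 ≡ 4 (mod 103)
4^2 ≡ 4^2 = 16 ≡ 16 (mod 103)
4^4 ≡ 16^2 = 256 ≡ 50 (mod 103)
4^8 ≡ 50^2 = 2500 ≡ 28 (mod 103)
4^16 ≡ 28^2 = 784 ≡ 63 (mod 103)
4^32 ≡ 63^2 = 3969 ≡ 55 (mod 103)
4^64 ≡ 55^2 = 3025 ≡ 38 (mod 103)
102 = 64 + 32 + 4 + 2 in binary powers of 2.
So 4^102 ≡ 38 · 55 · 50 · 16 ≡ 1 (mod 103).
Since the result is 1, base 4 gives no evidence that 103 is composite.

1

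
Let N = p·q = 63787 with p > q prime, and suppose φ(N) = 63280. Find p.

φ(n) = (p−1)(q−1) = n − (p+q) + 1, so p + q = 63787 − 63280 + 1 = 508.
p and q are the roots of t² − 508t + 63787 = 0.
Discriminant: 508² − 4·63787 = 258064 − 255148 = 2916; √2916 = 54.
q = (508 − 54)/2 = 227, p = (508 + 54)/2 = 281.
Check: 227 · 281 = 63787.

281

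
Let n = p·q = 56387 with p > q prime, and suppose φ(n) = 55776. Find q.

113

φ(n) = (p−1)(q−1) = n − (p+q) + 1, so p + q = 56387 − 55776 + 1 = 612.
p and q are the roots of t² − 612t + 56387 = 0.
Discriminant: 612² − 4·56387 = 374544 − 225548 = 148996; √148996 = 386.
q = (612 − 386)/2 = 113, p = (612 + 386)/2 = 499.
Check: 113 · 499 = 56387.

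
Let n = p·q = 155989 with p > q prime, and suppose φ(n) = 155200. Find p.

φ(n) = (p−1)(q−1) = n − (p+q) + 1, so p + q = 155989 − 155200 + 1 = 790.
p and q are the roots of t² − 790t + 155989 = 0.
Discriminant: 790² − 4·155989 = 624100 − 623956 = 144; √144 = 12.
q = (790 − 12)/2 = 389, p = (790 + 12)/2 = 401.
Check: 389 · 401 = 155989.

401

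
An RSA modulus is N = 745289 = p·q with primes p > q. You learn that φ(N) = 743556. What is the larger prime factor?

947

φ(n) = (p−1)(q−1) = n − (p+q) + 1, so p + q = 745289 − 743556 + 1 = 1734.
p and q are the roots of t² − 1734t + 745289 = 0.
Discriminant: 1734² − 4·745289 = 3006756 − 2981156 = 25600; √25600 = 160.
q = (1734 − 160)/2 = 787, p = (1734 + 160)/2 = 947.
Check: 787 · 947 = 745289.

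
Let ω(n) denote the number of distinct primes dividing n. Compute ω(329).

2

329 = 7 · 47
329 = 7 · 47, which has 2 distinct prime factors.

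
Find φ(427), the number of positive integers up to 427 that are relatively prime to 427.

Factor: 427 = 7 · 61.
φ(427) = (7−1) · (61−1) = 6 · 60 = 360.

360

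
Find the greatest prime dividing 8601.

8601 = 3 · 2867
2867 = 47 · 61
61 is prime.
So 8601 = 3 · 47 · 61; the largest prime factor is 61.

61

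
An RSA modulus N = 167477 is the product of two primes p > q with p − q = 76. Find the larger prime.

449

Since p = q + 76, we have 167477 = q(q + 76), so q² + 76q − 167477 = 0.
Discriminant: 76² + 4·167477 = 5776 + 669908 = 675684; √675684 = 822.
q = (−76 + 822)/2 = 373, and p = q + 76 = 449.
Check: 373 · 449 = 167477.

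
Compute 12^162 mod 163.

12^1 ≡ 12 (mod 163)
12^2 ≡ 12^2 = 144 ≡ 144 (mod 163)
12^4 ≡ 144^2 = 20736 ≡ 35 (mod 163)
12^8 ≡ 35^2 = 1225 ≡ 84 (mod 163)
12^16 ≡ 84^2 = 7056 ≡ 47 (mod 163)
12^32 ≡ 47^2 = 2209 ≡ 90 (mod 163)
12^64 ≡ 90^2 = 8100 ≡ 113 (mod 163)
12^128 ≡ 113^2 = 12769 ≡ 55 (mod 163)
162 = 128 + 32 + 2 in binary powers of 2.
So 12^162 ≡ 55 · 90 · 144 ≡ 1 (mod 163).
Since the result is 1, base 12 gives no evidence that 163 is composite.

1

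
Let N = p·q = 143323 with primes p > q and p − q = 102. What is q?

Since p = q + 102, we have 143323 = q(q + 102), so q² + 102q − 143323 = 0.
Discriminant: 102² + 4·143323 = 10404 + 573292 = 583696; √583696 = 764.
q = (−102 + 764)/2 = 331, and p = q + 102 = 433.
Check: 331 · 433 = 143323.

331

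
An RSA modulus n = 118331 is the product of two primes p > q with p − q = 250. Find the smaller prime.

Since p = q + 250, we have 118331 = q(q + 250), so q² + 250q − 118331 = 0.
Discriminant: 250² + 4·118331 = 62500 + 473324 = 535824; √535824 = 732.
q = (−250 + 732)/2 = 241, and p = q + 250 = 491.
Check: 241 · 491 = 118331.

241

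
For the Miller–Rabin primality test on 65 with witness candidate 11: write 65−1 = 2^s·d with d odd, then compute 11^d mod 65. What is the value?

65 − 1 = 64 = 2^6 · 1, so d = 1.
11^1 ≡ 11 (mod 65)
1 = 1 in binary powers of 2.
So 11^1 ≡ 11 ≡ 11 (mod 65).
Squaring chain: 11 → 56 → 16 → 61 → 16 → 61; never reaches −1, so base 11 is a Miller–Rabin witness that 65 is composite.

11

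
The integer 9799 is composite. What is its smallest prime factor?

9799 is odd.
Digit sum 34, not divisible by 3.
Ends in 9: not divisible by 5.
7: 9799 = 7·1399 + 6
11: 9799 = 11·890 + 9
13: 9799 = 13·753 + 10
17: 9799 = 17·576 + 7
19: 9799 = 19·515 + 14
23: 9799 = 23·426 + 1
29: 9799 = 29·337 + 26
31: 9799 = 31·316 + 3
37: 9799 = 37·264 + 31
41: 9799 = 41·239

41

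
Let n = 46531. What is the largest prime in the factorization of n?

46531 = 19 · 2449
2449 = 31 · 79
79 is prime.
So 46531 = 19 · 31 · 79; the largest prime factor is 79.

79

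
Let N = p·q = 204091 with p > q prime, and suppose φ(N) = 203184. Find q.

409

φ(n) = (p−1)(q−1) = n − (p+q) + 1, so p + q = 204091 − 203184 + 1 = 908.
p and q are the roots of t² − 908t + 204091 = 0.
Discriminant: 908² − 4·204091 = 824464 − 816364 = 8100; √8100 = 90.
q = (908 − 90)/2 = 409, p = (908 + 90)/2 = 499.
Check: 409 · 499 = 204091.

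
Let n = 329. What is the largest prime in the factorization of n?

47

329 = 7 · 47
47 is prime.
So 329 = 7 · 47; the largest prime factor is 47.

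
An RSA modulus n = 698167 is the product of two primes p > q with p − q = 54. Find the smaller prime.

809

Since p = q + 54, we have 698167 = q(q + 54), so q² + 54q − 698167 = 0.
Discriminant: 54² + 4·698167 = 2916 + 2792668 = 2795584; √2795584 = 1672.
q = (−54 + 1672)/2 = 809, and p = q + 54 = 863.
Check: 809 · 863 = 698167.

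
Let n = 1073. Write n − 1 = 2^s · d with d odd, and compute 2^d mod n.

1073 − 1 = 1072 = 2^4 · 67, so d = 67.
2^1 ≡ 2 (mod 1073)
2^2 ≡ 2^2 = 4 ≡ 4 (mod 1073)
2^4 ≡ 4^2 = 16 ≡ 16 (mod 1073)
2^8 ≡ 16^2 = 256 ≡ 256 (mod 1073)
2^16 ≡ 256^2 = 65536 ≡ 83 (mod 1073)
2^32 ≡ 83^2 = 6889 ≡ 451 (mod 1073)
2^64 ≡ 451^2 = 203401 ≡ 604 (mod 1073)
67 = 64 + 2 + 1 in binary powers of 2.
So 2^67 ≡ 604 · 4 · 2 ≡ 540 (mod 1073).
Squaring chain: 540 → 817 → 83 → 451; never reaches −1, so base 2 is a Miller–Rabin witness that 1073 is composite.

540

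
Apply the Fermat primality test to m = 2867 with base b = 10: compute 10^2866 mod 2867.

10^1 ≡ 10 (mod 2867)
10^2 ≡ 10^2 = 100 ≡ 100 (mod 2867)
10^4 ≡ 100^2 = 10000 ≡ 1399 (mod 2867)
10^8 ≡ 1399^2 = 1957201 ≡ 1907 (mod 2867)
10^16 ≡ 1907^2 = 3636649 ≡ 1293 (mod 2867)
10^32 ≡ 1293^2 = 1671849 ≡ 388 (mod 2867)
10^64 ≡ 388^2 = 150544 ≡ 1460 (mod 2867)
10^128 ≡ 1460^2 = 2131600 ≡ 1419 (mod 2867)
10^256 ≡ 1419^2 = 2013561 ≡ 927 (mod 2867)
10^512 ≡ 927^2 = 859329 ≡ 2096 (mod 2867)
10^1024 ≡ 2096^2 = 4393216 ≡ 972 (mod 2867)
10^2048 ≡ 972^2 = 944784 ≡ 1541 (mod 2867)
2866 = 2048 + 512 + 256 + 32 + 16 + 2 in binary powers of 2.
So 10^2866 ≡ 1541 · 2096 · 927 · 388 · 1293 · 100 ≡ 1696 (mod 2867).
Since 1696 ≠ 1, base 10 is a Fermat witness: 2867 is composite.

1696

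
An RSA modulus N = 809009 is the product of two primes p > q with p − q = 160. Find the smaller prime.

Since p = q + 160, we have 809009 = q(q + 160), so q² + 160q − 809009 = 0.
Discriminant: 160² + 4·809009 = 25600 + 3236036 = 3261636; √3261636 = 1806.
q = (−160 + 1806)/2 = 823, and p = q + 160 = 983.
Check: 823 · 983 = 809009.

823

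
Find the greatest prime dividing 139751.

79

139751 = 29 · 4819
4819 = 61 · 79
79 is prime.
So 139751 = 29 · 61 · 79; the largest prime factor is 79.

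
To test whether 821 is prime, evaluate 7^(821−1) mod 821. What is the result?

7^1 ≡ 7 (mod 821)
7^2 ≡ 7^2 = 49 ≡ 49 (mod 821)
7^4 ≡ 49^2 = 2401 ≡ 759 (mod 821)
7^8 ≡ 759^2 = 576081 ≡ 560 (mod 821)
7^16 ≡ 560^2 = 313600 ≡ 799 (mod 821)
7^32 ≡ 799^2 = 638401 ≡ 484 (mod 821)
7^64 ≡ 484^2 = 234256 ≡ 271 (mod 821)
7^128 ≡ 271^2 = 73441 ≡ 372 (mod 821)
7^256 ≡ 372^2 = 138384 ≡ 456 (mod 821)
7^512 ≡ 456^2 = 207936 ≡ 223 (mod 821)
820 = 512 + 256 + 32 + 16 + 4 in binary powers of 2.
So 7^820 ≡ 223 · 456 · 484 · 799 · 759 ≡ 1 (mod 821).
Since the result is 1, base 7 gives no evidence that 821 is composite.

1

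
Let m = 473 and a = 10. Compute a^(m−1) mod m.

10^1 ≡ 10 (mod 473)
10^2 ≡ 10^2 = 100 ≡ 100 (mod 473)
10^4 ≡ 100^2 = 10000 ≡ 67 (mod 473)
10^8 ≡ 67^2 = 4489 ≡ 232 (mod 473)
10^16 ≡ 232^2 = 53824 ≡ 375 (mod 473)
10^32 ≡ 375^2 = 140625 ≡ 144 (mod 473)
10^64 ≡ 144^2 = 20736 ≡ 397 (mod 473)
10^128 ≡ 397^2 = 157609 ≡ 100 (mod 473)
10^256 ≡ 100^2 = 10000 ≡ 67 (mod 473)
472 = 256 + 128 + 64 + 16 + 8 in binary powers of 2.
So 10^472 ≡ 67 · 100 · 397 · 375 · 232 ≡ 23 (mod 473).
Since 23 ≠ 1, base 10 is a Fermat witness: 473 is composite.

23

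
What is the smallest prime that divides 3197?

23

3197 is odd.
Digit sum 20, not divisible by 3.
Ends in 7: not divisible by 5.
7: 3197 = 7·456 + 5
11: 3197 = 11·290 + 7
13: 3197 = 13·245 + 12
17: 3197 = 17·188 + 1
19: 3197 = 19·168 + 5
23: 3197 = 23·139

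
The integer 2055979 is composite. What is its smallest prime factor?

37

2055979 is odd.
Digit sum 37, not divisible by 3.
Ends in 9: not divisible by 5.
7: 2055979 = 7·293711 + 2
11: 2055979 = 11·186907 + 2
13: 2055979 = 13·158152 + 3
17: 2055979 = 17·120939 + 16
19: 2055979 = 19·108209 + 8
23: 2055979 = 23·89390 + 9
29: 2055979 = 29·70895 + 24
31: 2055979 = 31·66321 + 28
37: 2055979 = 37·55567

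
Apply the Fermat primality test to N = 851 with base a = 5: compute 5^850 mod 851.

5^1 ≡ 5 (mod 851)
5^2 ≡ 5^2 = 25 ≡ 25 (mod 851)
5^4 ≡ 25^2 = 625 ≡ 625 (mod 851)
5^8 ≡ 625^2 = 390625 ≡ 16 (mod 851)
5^16 ≡ 16^2 = 256 ≡ 256 (mod 851)
5^32 ≡ 256^2 = 65536 ≡ 9 (mod 851)
5^64 ≡ 9^2 = 81 ≡ 81 (mod 851)
5^128 ≡ 81^2 = 6561 ≡ 604 (mod 851)
5^256 ≡ 604^2 = 364816 ≡ 588 (mod 851)
5^512 ≡ 588^2 = 345744 ≡ 238 (mod 851)
850 = 512 + 256 + 64 + 16 + 2 in binary powers of 2.
So 5^850 ≡ 238 · 588 · 81 · 256 · 25 ≡ 818 (mod 851).
Since 818 ≠ 1, base 5 is a Fermat witness: 851 is composite.

818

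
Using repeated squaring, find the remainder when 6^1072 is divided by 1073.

371

6^1 ≡ 6 (mod 1073)
6^2 ≡ 6^2 = 36 ≡ 36 (mod 1073)
6^4 ≡ 36^2 = 1296 ≡ 223 (mod 1073)
6^8 ≡ 223^2 = 49729 ≡ 371 (mod 1073)
6^16 ≡ 371^2 = 137641 ≡ 297 (mod 1073)
6^32 ≡ 297^2 = 88209 ≡ 223 (mod 1073)
6^64 ≡ 223^2 = 49729 ≡ 371 (mod 1073)
6^128 ≡ 371^2 = 137641 ≡ 297 (mod 1073)
6^256 ≡ 297^2 = 88209 ≡ 223 (mod 1073)
6^512 ≡ 223^2 = 49729 ≡ 371 (mod 1073)
6^1024 ≡ 371^2 = 137641 ≡ 297 (mod 1073)
1072 = 1024 + 32 + 16 in binary powers of 2.
So 6^1072 ≡ 297 · 223 · 297 ≡ 371 (mod 1073).
Since 371 ≠ 1, base 6 is a Fermat witness: 1073 is composite.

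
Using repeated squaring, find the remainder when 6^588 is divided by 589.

311

6^1 ≡ 6 (mod 589)
6^2 ≡ 6^2 = 36 ≡ 36 (mod 589)
6^4 ≡ 36^2 = 1296 ≡ 118 (mod 589)
6^8 ≡ 118^2 = 13924 ≡ 377 (mod 589)
6^16 ≡ 377^2 = 142129 ≡ 180 (mod 589)
6^32 ≡ 180^2 = 32400 ≡ 5 (mod 589)
6^64 ≡ 5^2 = 25 ≡ 25 (mod 589)
6^128 ≡ 25^2 = 625 ≡ 36 (mod 589)
6^256 ≡ 36^2 = 1296 ≡ 118 (mod 589)
6^512 ≡ 118^2 = 13924 ≡ 377 (mod 589)
588 = 512 + 64 + 8 + 4 in binary powers of 2.
So 6^588 ≡ 377 · 25 · 377 · 118 ≡ 311 (mod 589).
Since 311 ≠ 1, base 6 is a Fermat witness: 589 is composite.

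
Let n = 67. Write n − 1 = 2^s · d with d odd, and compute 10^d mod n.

1

67 − 1 = 66 = 2^1 · 33, so d = 33.
10^1 ≡ 10 (mod 67)
10^2 ≡ 10^2 = 100 ≡ 33 (mod 67)
10^4 ≡ 33^2 = 1089 ≡ 17 (mod 67)
10^8 ≡ 17^2 = 289 ≡ 21 (mod 67)
10^16 ≡ 21^2 = 441 ≡ 39 (mod 67)
10^32 ≡ 39^2 = 1521 ≡ 47 (mod 67)
33 = 32 + 1 in binary powers of 2.
So 10^33 ≡ 47 · 10 ≡ 1 (mod 67).
Since 10^d ≡ 1 (mod 67), base 10 does not prove 67 composite.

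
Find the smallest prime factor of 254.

254 is even: 2 divides it.

2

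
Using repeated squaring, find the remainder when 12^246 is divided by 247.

12^1 ≡ 12 (mod 247)
12^2 ≡ 12^2 = 144 ≡ 144 (mod 247)
12^4 ≡ 144^2 = 20736 ≡ 235 (mod 247)
12^8 ≡ 235^2 = 55225 ≡ 144 (mod 247)
12^16 ≡ 144^2 = 20736 ≡ 235 (mod 247)
12^32 ≡ 235^2 = 55225 ≡ 144 (mod 247)
12^64 ≡ 144^2 = 20736 ≡ 235 (mod 247)
12^128 ≡ 235^2 = 55225 ≡ 144 (mod 247)
246 = 128 + 64 + 32 + 16 + 4 + 2 in binary powers of 2.
So 12^246 ≡ 144 · 235 · 144 · 235 · 235 · 144 ≡ 1 (mod 247).
Since the result is 1, base 12 gives no evidence that 247 is composite.

1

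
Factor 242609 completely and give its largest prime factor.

242609 = 37 · 6557
6557 = 79 · 83
83 is prime.
So 242609 = 37 · 79 · 83; the largest prime factor is 83.

83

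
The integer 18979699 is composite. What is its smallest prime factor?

18979699 is odd.
Digit sum 58, not divisible by 3.
Ends in 9: not divisible by 5.
7: 18979699 = 7·2711385 + 4
11: 18979699 = 11·1725427 + 2
13: 18979699 = 13·1459976 + 11
17: 18979699 = 17·1116452 + 15
19: 18979699 = 19·998931 + 10
23: 18979699 = 23·825204 + 7
29: 18979699 = 29·654472 + 11
31: 18979699 = 31·612248 + 11
37: 18979699 = 37·512964 + 31
41: 18979699 = 41·462919 + 20
43: 18979699 = 43·441388 + 15
47: 18979699 = 47·403823 + 18
53: 18979699 = 53·358107 + 28
59: 18979699 = 59·321689 + 48
61: 18979699 = 61·311142 + 37
67: 18979699 = 67·283279 + 6
71: 18979699 = 71·267319 + 50
73: 18979699 = 73·259995 + 64
79: 18979699 = 79·240249 + 28
83: 18979699 = 83·228671 + 6
89: 18979699 = 89·213255 + 4
97: 18979699 = 97·195667

97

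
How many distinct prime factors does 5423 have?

3

5423 = 11 · 493
493 = 17 · 29
5423 = 11 · 17 · 29, which has 3 distinct prime factors.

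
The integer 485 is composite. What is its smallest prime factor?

5

485 is odd.
Digit sum 17, not divisible by 3.
Ends in 5: divisible by 5.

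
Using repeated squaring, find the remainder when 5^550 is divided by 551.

480

5^1 ≡ 5 (mod 551)
5^2 ≡ 5^2 = 25 ≡ 25 (mod 551)
5^4 ≡ 25^2 = 625 ≡ 74 (mod 551)
5^8 ≡ 74^2 = 5476 ≡ 517 (mod 551)
5^16 ≡ 517^2 = 267289 ≡ 54 (mod 551)
5^32 ≡ 54^2 = 2916 ≡ 161 (mod 551)
5^64 ≡ 161^2 = 25921 ≡ 24 (mod 551)
5^128 ≡ 24^2 = 576 ≡ 25 (mod 551)
5^256 ≡ 25^2 = 625 ≡ 74 (mod 551)
5^512 ≡ 74^2 = 5476 ≡ 517 (mod 551)
550 = 512 + 32 + 4 + 2 in binary powers of 2.
So 5^550 ≡ 517 · 161 · 74 · 25 ≡ 480 (mod 551).
Since 480 ≠ 1, base 5 is a Fermat witness: 551 is composite.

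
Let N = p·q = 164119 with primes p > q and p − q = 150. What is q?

337

Since p = q + 150, we have 164119 = q(q + 150), so q² + 150q − 164119 = 0.
Discriminant: 150² + 4·164119 = 22500 + 656476 = 678976; √678976 = 824.
q = (−150 + 824)/2 = 337, and p = q + 150 = 487.
Check: 337 · 487 = 164119.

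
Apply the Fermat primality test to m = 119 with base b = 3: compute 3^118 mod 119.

3^1 ≡ 3 (mod 119)
3^2 ≡ 3^2 = 9 ≡ 9 (mod 119)
3^4 ≡ 9^2 = 81 ≡ 81 (mod 119)
3^8 ≡ 81^2 = 6561 ≡ 16 (mod 119)
3^16 ≡ 16^2 = 256 ≡ 18 (mod 119)
3^32 ≡ 18^2 = 324 ≡ 86 (mod 119)
3^64 ≡ 86^2 = 7396 ≡ 18 (mod 119)
118 = 64 + 32 + 16 + 4 + 2 in binary powers of 2.
So 3^118 ≡ 18 · 86 · 18 · 81 · 9 ≡ 32 (mod 119).
Since 32 ≠ 1, base 3 is a Fermat witness: 119 is composite.

32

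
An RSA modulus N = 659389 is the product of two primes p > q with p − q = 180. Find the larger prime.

907

Since p = q + 180, we have 659389 = q(q + 180), so q² + 180q − 659389 = 0.
Discriminant: 180² + 4·659389 = 32400 + 2637556 = 2669956; √2669956 = 1634.
q = (−180 + 1634)/2 = 727, and p = q + 180 = 907.
Check: 727 · 907 = 659389.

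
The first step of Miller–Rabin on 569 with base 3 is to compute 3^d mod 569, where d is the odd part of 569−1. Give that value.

277

569 − 1 = 568 = 2^3 · 71, so d = 71.
3^1 ≡ 3 (mod 569)
3^2 ≡ 3^2 = 9 ≡ 9 (mod 569)
3^4 ≡ 9^2 = 81 ≡ 81 (mod 569)
3^8 ≡ 81^2 = 6561 ≡ 302 (mod 569)
3^16 ≡ 302^2 = 91204 ≡ 164 (mod 569)
3^32 ≡ 164^2 = 26896 ≡ 153 (mod 569)
3^64 ≡ 153^2 = 23409 ≡ 80 (mod 569)
71 = 64 + 4 + 2 + 1 in binary powers of 2.
So 3^71 ≡ 80 · 81 · 9 · 3 ≡ 277 (mod 569).
Squaring chain: 277 → 483 → 568; reaches −1, so base 3 does not prove 569 composite.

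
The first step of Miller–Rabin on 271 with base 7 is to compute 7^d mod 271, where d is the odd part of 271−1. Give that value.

271 − 1 = 270 = 2^1 · 135, so d = 135.
7^1 ≡ 7 (mod 271)
7^2 ≡ 7^2 = 49 ≡ 49 (mod 271)
7^4 ≡ 49^2 = 2401 ≡ 233 (mod 271)
7^8 ≡ 233^2 = 54289 ≡ 89 (mod 271)
7^16 ≡ 89^2 = 7921 ≡ 62 (mod 271)
7^32 ≡ 62^2 = 3844 ≡ 50 (mod 271)
7^64 ≡ 50^2 = 2500 ≡ 61 (mod 271)
7^128 ≡ 61^2 = 3721 ≡ 198 (mod 271)
135 = 128 + 4 + 2 + 1 in binary powers of 2.
So 7^135 ≡ 198 · 233 · 49 · 7 ≡ 1 (mod 271).
Since 7^d ≡ 1 (mod 271), base 7 does not prove 271 composite.

1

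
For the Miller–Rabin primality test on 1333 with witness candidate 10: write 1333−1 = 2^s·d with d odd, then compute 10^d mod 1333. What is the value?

1333 − 1 = 1332 = 2^2 · 333, so d = 333.
10^1 ≡ 10 (mod 1333)
10^2 ≡ 10^2 = 100 ≡ 100 (mod 1333)
10^4 ≡ 100^2 = 10000 ≡ 669 (mod 1333)
10^8 ≡ 669^2 = 447561 ≡ 1006 (mod 1333)
10^16 ≡ 1006^2 = 1012036 ≡ 289 (mod 1333)
10^32 ≡ 289^2 = 83521 ≡ 875 (mod 1333)
10^64 ≡ 875^2 = 765625 ≡ 483 (mod 1333)
10^128 ≡ 483^2 = 233289 ≡ 14 (mod 1333)
10^256 ≡ 14^2 = 196 ≡ 196 (mod 1333)
333 = 256 + 64 + 8 + 4 + 1 in binary powers of 2.
So 10^333 ≡ 196 · 483 · 1006 · 669 · 10 ≡ 907 (mod 1333).
Squaring chain: 907 → 188; never reaches −1, so base 10 is a Miller–Rabin witness that 1333 is composite.

907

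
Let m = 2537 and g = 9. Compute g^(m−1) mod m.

9^1 ≡ 9 (mod 2537)
9^2 ≡ 9^2 = 81 ≡ 81 (mod 2537)
9^4 ≡ 81^2 = 6561 ≡ 1487 (mod 2537)
9^8 ≡ 1487^2 = 2211169 ≡ 1442 (mod 2537)
9^16 ≡ 1442^2 = 2079364 ≡ 1561 (mod 2537)
9^32 ≡ 1561^2 = 2436721 ≡ 1201 (mod 2537)
9^64 ≡ 1201^2 = 1442401 ≡ 1385 (mod 2537)
9^128 ≡ 1385^2 = 1918225 ≡ 253 (mod 2537)
9^256 ≡ 253^2 = 64009 ≡ 584 (mod 2537)
9^512 ≡ 584^2 = 341056 ≡ 1098 (mod 2537)
9^1024 ≡ 1098^2 = 1205604 ≡ 529 (mod 2537)
9^2048 ≡ 529^2 = 279841 ≡ 771 (mod 2537)
2536 = 2048 + 256 + 128 + 64 + 32 + 8 in binary powers of 2.
So 9^2536 ≡ 771 · 584 · 253 · 1385 · 1201 · 1442 ≡ 271 (mod 2537).
Since 271 ≠ 1, base 9 is a Fermat witness: 2537 is composite.

271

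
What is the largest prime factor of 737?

67

737 = 11 · 67
67 is prime.
So 737 = 11 · 67; the largest prime factor is 67.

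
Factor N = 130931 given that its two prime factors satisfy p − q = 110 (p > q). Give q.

Since p = q + 110, we have 130931 = q(q + 110), so q² + 110q − 130931 = 0.
Discriminant: 110² + 4·130931 = 12100 + 523724 = 535824; √535824 = 732.
q = (−110 + 732)/2 = 311, and p = q + 110 = 421.
Check: 311 · 421 = 130931.

311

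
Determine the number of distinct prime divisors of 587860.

6

587860 = 2^2 · 146965
146965 = 5 · 29393
29393 = 7 · 4199
4199 = 13 · 323
323 = 17 · 19
587860 = 2^2 · 5 · 7 · 13 · 17 · 19, which has 6 distinct prime factors.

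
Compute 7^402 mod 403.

233

7^1 ≡ 7 (mod 403)
7^2 ≡ 7^2 = 49 ≡ 49 (mod 403)
7^4 ≡ 49^2 = 2401 ≡ 386 (mod 403)
7^8 ≡ 386^2 = 148996 ≡ 289 (mod 403)
7^16 ≡ 289^2 = 83521 ≡ 100 (mod 403)
7^32 ≡ 100^2 = 10000 ≡ 328 (mod 403)
7^64 ≡ 328^2 = 107584 ≡ 386 (mod 403)
7^128 ≡ 386^2 = 148996 ≡ 289 (mod 403)
7^256 ≡ 289^2 = 83521 ≡ 100 (mod 403)
402 = 256 + 128 + 16 + 2 in binary powers of 2.
So 7^402 ≡ 100 · 289 · 100 · 49 ≡ 233 (mod 403).
Since 233 ≠ 1, base 7 is a Fermat witness: 403 is composite.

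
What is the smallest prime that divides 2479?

37

2479 is odd.
Digit sum 22, not divisible by 3.
Ends in 9: not divisible by 5.
7: 2479 = 7·354 + 1
11: 2479 = 11·225 + 4
13: 2479 = 13·190 + 9
17: 2479 = 17·145 + 14
19: 2479 = 19·130 + 9
23: 2479 = 23·107 + 18
29: 2479 = 29·85 + 14
31: 2479 = 31·79 + 30
37: 2479 = 37·67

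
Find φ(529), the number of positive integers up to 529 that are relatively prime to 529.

506

Factor: 529 = 23^2.
φ(529) = 23^1·(23−1) = 506.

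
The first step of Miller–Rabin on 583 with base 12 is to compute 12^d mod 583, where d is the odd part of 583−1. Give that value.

56

583 − 1 = 582 = 2^1 · 291, so d = 291.
12^1 ≡ 12 (mod 583)
12^2 ≡ 12^2 = 144 ≡ 144 (mod 583)
12^4 ≡ 144^2 = 20736 ≡ 331 (mod 583)
12^8 ≡ 331^2 = 109561 ≡ 540 (mod 583)
12^16 ≡ 540^2 = 291600 ≡ 100 (mod 583)
12^32 ≡ 100^2 = 10000 ≡ 89 (mod 583)
12^64 ≡ 89^2 = 7921 ≡ 342 (mod 583)
12^128 ≡ 342^2 = 116964 ≡ 364 (mod 583)
12^256 ≡ 364^2 = 132496 ≡ 155 (mod 583)
291 = 256 + 32 + 2 + 1 in binary powers of 2.
So 12^291 ≡ 155 · 89 · 144 · 12 ≡ 56 (mod 583).
Squaring chain: 56; never reaches −1, so base 12 is a Miller–Rabin witness that 583 is composite.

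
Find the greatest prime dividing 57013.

57013 = 11 · 5183
5183 = 71 · 73
73 is prime.
So 57013 = 11 · 71 · 73; the largest prime factor is 73.

73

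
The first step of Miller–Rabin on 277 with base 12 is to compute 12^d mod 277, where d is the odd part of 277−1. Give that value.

277 − 1 = 276 = 2^2 · 69, so d = 69.
12^1 ≡ 12 (mod 277)
12^2 ≡ 12^2 = 144 ≡ 144 (mod 277)
12^4 ≡ 144^2 = 20736 ≡ 238 (mod 277)
12^8 ≡ 238^2 = 56644 ≡ 136 (mod 277)
12^16 ≡ 136^2 = 18496 ≡ 214 (mod 277)
12^32 ≡ 214^2 = 45796 ≡ 91 (mod 277)
12^64 ≡ 91^2 = 8281 ≡ 248 (mod 277)
69 = 64 + 4 + 1 in binary powers of 2.
So 12^69 ≡ 248 · 238 · 12 ≡ 276 (mod 277).
Since 12^d ≡ 276 (mod 277), base 12 does not prove 277 composite.

276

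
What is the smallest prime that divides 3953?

59

3953 is odd.
Digit sum 20, not divisible by 3.
Ends in 3: not divisible by 5.
7: 3953 = 7·564 + 5
11: 3953 = 11·359 + 4
13: 3953 = 13·304 + 1
17: 3953 = 17·232 + 9
19: 3953 = 19·208 + 1
23: 3953 = 23·171 + 20
29: 3953 = 29·136 + 9
31: 3953 = 31·127 + 16
37: 3953 = 37·106 + 31
41: 3953 = 41·96 + 17
43: 3953 = 43·91 + 40
47: 3953 = 47·84 + 5
53: 3953 = 53·74 + 31
59: 3953 = 59·67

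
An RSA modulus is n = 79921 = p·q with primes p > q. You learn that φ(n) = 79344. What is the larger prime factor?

φ(n) = (p−1)(q−1) = n − (p+q) + 1, so p + q = 79921 − 79344 + 1 = 578.
p and q are the roots of t² − 578t + 79921 = 0.
Discriminant: 578² − 4·79921 = 334084 − 319684 = 14400; √14400 = 120.
q = (578 − 120)/2 = 229, p = (578 + 120)/2 = 349.
Check: 229 · 349 = 79921.

349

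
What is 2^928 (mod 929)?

1

2^1 ≡ 2 (mod 929)
2^2 ≡ 2^2 = 4 ≡ 4 (mod 929)
2^4 ≡ 4^2 = 16 ≡ 16 (mod 929)
2^8 ≡ 16^2 = 256 ≡ 256 (mod 929)
2^16 ≡ 256^2 = 65536 ≡ 506 (mod 929)
2^32 ≡ 506^2 = 256036 ≡ 561 (mod 929)
2^64 ≡ 561^2 = 314721 ≡ 719 (mod 929)
2^128 ≡ 719^2 = 516961 ≡ 437 (mod 929)
2^256 ≡ 437^2 = 190969 ≡ 524 (mod 929)
2^512 ≡ 524^2 = 274576 ≡ 521 (mod 929)
928 = 512 + 256 + 128 + 32 in binary powers of 2.
So 2^928 ≡ 521 · 524 · 437 · 561 ≡ 1 (mod 929).
Since the result is 1, base 2 gives no evidence that 929 is composite.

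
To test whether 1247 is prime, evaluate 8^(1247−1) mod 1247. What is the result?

173

8^1 ≡ 8 (mod 1247)
8^2 ≡ 8^2 = 64 ≡ 64 (mod 1247)
8^4 ≡ 64^2 = 4096 ≡ 355 (mod 1247)
8^8 ≡ 355^2 = 126025 ≡ 78 (mod 1247)
8^16 ≡ 78^2 = 6084 ≡ 1096 (mod 1247)
8^32 ≡ 1096^2 = 1201216 ≡ 355 (mod 1247)
8^64 ≡ 355^2 = 126025 ≡ 78 (mod 1247)
8^128 ≡ 78^2 = 6084 ≡ 1096 (mod 1247)
8^256 ≡ 1096^2 = 1201216 ≡ 355 (mod 1247)
8^512 ≡ 355^2 = 126025 ≡ 78 (mod 1247)
8^1024 ≡ 78^2 = 6084 ≡ 1096 (mod 1247)
1246 = 1024 + 128 + 64 + 16 + 8 + 4 + 2 in binary powers of 2.
So 8^1246 ≡ 1096 · 1096 · 78 · 1096 · 78 · 355 · 64 ≡ 173 (mod 1247).
Since 173 ≠ 1, base 8 is a Fermat witness: 1247 is composite.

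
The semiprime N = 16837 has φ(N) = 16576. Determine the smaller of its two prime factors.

113

φ(n) = (p−1)(q−1) = n − (p+q) + 1, so p + q = 16837 − 16576 + 1 = 262.
p and q are the roots of t² − 262t + 16837 = 0.
Discriminant: 262² − 4·16837 = 68644 − 67348 = 1296; √1296 = 36.
q = (262 − 36)/2 = 113, p = (262 + 36)/2 = 149.
Check: 113 · 149 = 16837.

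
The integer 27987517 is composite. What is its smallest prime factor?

27987517 is odd.
Digit sum 46, not divisible by 3.
Ends in 7: not divisible by 5.
7: 27987517 = 7·3998216 + 5
11: 27987517 = 11·2544319 + 8
13: 27987517 = 13·2152885 + 12
17: 27987517 = 17·1646324 + 9
19: 27987517 = 19·1473027 + 4
23: 27987517 = 23·1216848 + 13
29: 27987517 = 29·965086 + 23
31: 27987517 = 31·902823 + 4
37: 27987517 = 37·756419 + 14
41: 27987517 = 41·682622 + 15
43: 27987517 = 43·650872 + 21
47: 27987517 = 47·595479 + 4
53: 27987517 = 53·528066 + 19
59: 27987517 = 59·474364 + 41
61: 27987517 = 61·458811 + 46
67: 27987517 = 67·417724 + 9
71: 27987517 = 71·394190 + 27
73: 27987517 = 73·383390 + 47
79: 27987517 = 79·354272 + 29
83: 27987517 = 83·337199

83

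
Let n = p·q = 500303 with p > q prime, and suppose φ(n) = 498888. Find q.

677

φ(n) = (p−1)(q−1) = n − (p+q) + 1, so p + q = 500303 − 498888 + 1 = 1416.
p and q are the roots of t² − 1416t + 500303 = 0.
Discriminant: 1416² − 4·500303 = 2005056 − 2001212 = 3844; √3844 = 62.
q = (1416 − 62)/2 = 677, p = (1416 + 62)/2 = 739.
Check: 677 · 739 = 500303.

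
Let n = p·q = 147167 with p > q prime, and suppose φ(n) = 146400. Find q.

φ(n) = (p−1)(q−1) = n − (p+q) + 1, so p + q = 147167 − 146400 + 1 = 768.
p and q are the roots of t² − 768t + 147167 = 0.
Discriminant: 768² − 4·147167 = 589824 − 588668 = 1156; √1156 = 34.
q = (768 − 34)/2 = 367, p = (768 + 34)/2 = 401.
Check: 367 · 401 = 147167.

367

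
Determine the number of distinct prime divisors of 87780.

6

87780 = 2^2 · 21945
21945 = 3 · 7315
7315 = 5 · 1463
1463 = 7 · 209
209 = 11 · 19
87780 = 2^2 · 3 · 5 · 7 · 11 · 19, which has 6 distinct prime factors.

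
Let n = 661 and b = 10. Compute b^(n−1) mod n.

10^1 ≡ 10 (mod 661)
10^2 ≡ 10^2 = 100 ≡ 100 (mod 661)
10^4 ≡ 100^2 = 10000 ≡ 85 (mod 661)
10^8 ≡ 85^2 = 7225 ≡ 615 (mod 661)
10^16 ≡ 615^2 = 378225 ≡ 133 (mod 661)
10^32 ≡ 133^2 = 17689 ≡ 503 (mod 661)
10^64 ≡ 503^2 = 253009 ≡ 507 (mod 661)
10^128 ≡ 507^2 = 257049 ≡ 581 (mod 661)
10^256 ≡ 581^2 = 337561 ≡ 451 (mod 661)
10^512 ≡ 451^2 = 203401 ≡ 474 (mod 661)
660 = 512 + 128 + 16 + 4 in binary powers of 2.
So 10^660 ≡ 474 · 581 · 133 · 85 ≡ 1 (mod 661).
Since the result is 1, base 10 gives no evidence that 661 is composite.

1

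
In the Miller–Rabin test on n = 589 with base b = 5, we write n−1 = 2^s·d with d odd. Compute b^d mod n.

125

589 − 1 = 588 = 2^2 · 147, so d = 147.
5^1 ≡ 5 (mod 589)
5^2 ≡ 5^2 = 25 ≡ 25 (mod 589)
5^4 ≡ 25^2 = 625 ≡ 36 (mod 589)
5^8 ≡ 36^2 = 1296 ≡ 118 (mod 589)
5^16 ≡ 118^2 = 13924 ≡ 377 (mod 589)
5^32 ≡ 377^2 = 142129 ≡ 180 (mod 589)
5^64 ≡ 180^2 = 32400 ≡ 5 (mod 589)
5^128 ≡ 5^2 = 25 ≡ 25 (mod 589)
147 = 128 + 16 + 2 + 1 in binary powers of 2.
So 5^147 ≡ 25 · 377 · 25 · 5 ≡ 125 (mod 589).
Squaring chain: 125 → 311; never reaches −1, so base 5 is a Miller–Rabin witness that 589 is composite.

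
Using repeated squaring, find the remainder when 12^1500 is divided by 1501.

571

12^1 ≡ 12 (mod 1501)
12^2 ≡ 12^2 = 144 ≡ 144 (mod 1501)
12^4 ≡ 144^2 = 20736 ≡ 1223 (mod 1501)
12^8 ≡ 1223^2 = 1495729 ≡ 733 (mod 1501)
12^16 ≡ 733^2 = 537289 ≡ 1432 (mod 1501)
12^32 ≡ 1432^2 = 2050624 ≡ 258 (mod 1501)
12^64 ≡ 258^2 = 66564 ≡ 520 (mod 1501)
12^128 ≡ 520^2 = 270400 ≡ 220 (mod 1501)
12^256 ≡ 220^2 = 48400 ≡ 368 (mod 1501)
12^512 ≡ 368^2 = 135424 ≡ 334 (mod 1501)
12^1024 ≡ 334^2 = 111556 ≡ 482 (mod 1501)
1500 = 1024 + 256 + 128 + 64 + 16 + 8 + 4 in binary powers of 2.
So 12^1500 ≡ 482 · 368 · 220 · 520 · 1432 · 733 · 1223 ≡ 571 (mod 1501).
Since 571 ≠ 1, base 12 is a Fermat witness: 1501 is composite.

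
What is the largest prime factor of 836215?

79

836215 = 5 · 167243
167243 = 29 · 5767
5767 = 73 · 79
79 is prime.
So 836215 = 5 · 29 · 73 · 79; the largest prime factor is 79.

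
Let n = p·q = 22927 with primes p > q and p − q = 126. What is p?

Since p = q + 126, we have 22927 = q(q + 126), so q² + 126q − 22927 = 0.
Discriminant: 126² + 4·22927 = 15876 + 91708 = 107584; √107584 = 328.
q = (−126 + 328)/2 = 101, and p = q + 126 = 227.
Check: 101 · 227 = 22927.

227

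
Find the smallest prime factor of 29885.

29885 is odd.
Digit sum 32, not divisible by 3.
Ends in 5: divisible by 5.

5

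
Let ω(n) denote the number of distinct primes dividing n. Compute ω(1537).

2

1537 = 29 · 53
1537 = 29 · 53, which has 2 distinct prime factors.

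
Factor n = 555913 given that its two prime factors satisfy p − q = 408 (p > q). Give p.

977

Since p = q + 408, we have 555913 = q(q + 408), so q² + 408q − 555913 = 0.
Discriminant: 408² + 4·555913 = 166464 + 2223652 = 2390116; √2390116 = 1546.
q = (−408 + 1546)/2 = 569, and p = q + 408 = 977.
Check: 569 · 977 = 555913.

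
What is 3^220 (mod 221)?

3^1 ≡ 3 (mod 221)
3^2 ≡ 3^2 = 9 ≡ 9 (mod 221)
3^4 ≡ 9^2 = 81 ≡ 81 (mod 221)
3^8 ≡ 81^2 = 6561 ≡ 152 (mod 221)
3^16 ≡ 152^2 = 23104 ≡ 120 (mod 221)
3^32 ≡ 120^2 = 14400 ≡ 35 (mod 221)
3^64 ≡ 35^2 = 1225 ≡ 120 (mod 221)
3^128 ≡ 120^2 = 14400 ≡ 35 (mod 221)
220 = 128 + 64 + 16 + 8 + 4 in binary powers of 2.
So 3^220 ≡ 35 · 120 · 120 · 152 · 81 ≡ 55 (mod 221).
Since 55 ≠ 1, base 3 is a Fermat witness: 221 is composite.

55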